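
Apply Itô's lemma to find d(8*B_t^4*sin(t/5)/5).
d(8*B_t^4*sin(t/5)/5) = (8*B_t^2*(B_t^2*cos(t/5) + 30*sin(t/5))/25) dt + (32*B_t^3*sin(t/5)/5) dB_t

Itô's formula for f(t, x): d f(t, B_t) = (f_t + (1/2) f_xx) dt + f_x dB_t. Compute partials of f(t, x) = 8*x^4*sin(t/5)/5:
  f_t(t,x)  = 8*x^4*cos(t/5)/25
  f_x(t,x)  = 32*x^3*sin(t/5)/5
  f_xx(t,x) = 96*x^2*sin(t/5)/5
Assemble drift = f_t + (1/2) f_xx = 8*x^2*(x^2*cos(t/5) + 30*sin(t/5))/25 and diffusion = f_x = 32*x^3*sin(t/5)/5. Substituting x = B_t:
  d(8*B_t^4*sin(t/5)/5) = (8*B_t^2*(B_t^2*cos(t/5) + 30*sin(t/5))/25) dt + (32*B_t^3*sin(t/5)/5) dB_t.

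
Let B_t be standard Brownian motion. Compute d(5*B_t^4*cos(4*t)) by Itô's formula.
d(5*B_t^4*cos(4*t)) = (B_t^2*(-20*B_t^2*sin(4*t) + 30*cos(4*t))) dt + (20*B_t^3*cos(4*t)) dB_t

Itô's formula for f(t, x): d f(t, B_t) = (f_t + (1/2) f_xx) dt + f_x dB_t. Compute partials of f(t, x) = 5*x^4*cos(4*t):
  f_t(t,x)  = -20*x^4*sin(4*t)
  f_x(t,x)  = 20*x^3*cos(4*t)
  f_xx(t,x) = 60*x^2*cos(4*t)
Assemble drift = f_t + (1/2) f_xx = x^2*(-20*x^2*sin(4*t) + 30*cos(4*t)) and diffusion = f_x = 20*x^3*cos(4*t). Substituting x = B_t:
  d(5*B_t^4*cos(4*t)) = (B_t^2*(-20*B_t^2*sin(4*t) + 30*cos(4*t))) dt + (20*B_t^3*cos(4*t)) dB_t.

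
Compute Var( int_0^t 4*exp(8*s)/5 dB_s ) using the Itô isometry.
Var = exp(16*t)/25 - 1/25

The Itô integral of a deterministic integrand f(s) has mean 0 because each increment f(s) * (B_{s+ds} - B_s) has mean 0. By the Itô isometry:
  Var( int_0^t f(s) dB_s ) = E[ (int_0^t f(s) dB_s)^2 ] = int_0^t f(s)^2 ds.
Here f(s) = 4*exp(8*s)/5, so f(s)^2 = 16*exp(16*s)/25. Integrate:
  int_0^t (16*exp(16*s)/25) ds = exp(16*t)/25 - 1/25.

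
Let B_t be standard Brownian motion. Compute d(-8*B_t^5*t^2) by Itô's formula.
d(-8*B_t^5*t^2) = (16*B_t^3*t*(-B_t^2 - 5*t)) dt + (-40*B_t^4*t^2) dB_t

Itô's formula for f(t, x): d f(t, B_t) = (f_t + (1/2) f_xx) dt + f_x dB_t. Compute partials of f(t, x) = -8*t^2*x^5:
  f_t(t,x)  = -16*t*x^5
  f_x(t,x)  = -40*t^2*x^4
  f_xx(t,x) = -160*t^2*x^3
Assemble drift = f_t + (1/2) f_xx = 16*t*x^3*(-5*t - x^2) and diffusion = f_x = -40*t^2*x^4. Substituting x = B_t:
  d(-8*B_t^5*t^2) = (16*B_t^3*t*(-B_t^2 - 5*t)) dt + (-40*B_t^4*t^2) dB_t.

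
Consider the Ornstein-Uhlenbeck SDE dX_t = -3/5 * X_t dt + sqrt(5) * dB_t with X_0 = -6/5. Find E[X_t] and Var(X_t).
E[X_t] = -6*exp(-3*t/5)/5; Var(X_t) = 25/6 - 25*exp(-6*t/5)/6

The OU SDE dX = -theta X dt + sigma dB admits the integrating factor exp(theta t): d(exp(theta t) X_t) = sigma exp(theta t) dB_t. Integrating from 0 to t:
  X_t = x_0 * exp(-theta t) + sigma * int_0^t exp(-theta (t-s)) dB_s.
The Itô integral has mean 0 and (by the Itô isometry) variance sigma^2 * int_0^t exp(-2 theta (t - s)) ds = sigma^2 * (1 - exp(-2 theta t)) / (2 theta).
With theta = 3/5, sigma = sqrt(5), x_0 = -6/5:
  E[X_t] = -6/5 * exp(-3/5 t) = -6*exp(-3*t/5)/5
  Var(X_t) = (sqrt(5))^2 * (1 - exp(-2*3/5 t)) / (2 * 3/5) = 25/6 - 25*exp(-6*t/5)/6.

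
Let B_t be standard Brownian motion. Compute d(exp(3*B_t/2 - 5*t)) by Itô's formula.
d(exp(3*B_t/2 - 5*t)) = (-31*exp(3*B_t/2 - 5*t)/8) dt + (3*exp(3*B_t/2 - 5*t)/2) dB_t

Itô's formula for f(t, x): d f(t, B_t) = (f_t + (1/2) f_xx) dt + f_x dB_t. Compute partials of f(t, x) = exp(-5*t + 3*x/2):
  f_t(t,x)  = -5*exp(-5*t + 3*x/2)
  f_x(t,x)  = 3*exp(-5*t + 3*x/2)/2
  f_xx(t,x) = 9*exp(-5*t + 3*x/2)/4
Assemble drift = f_t + (1/2) f_xx = -31*exp(-5*t + 3*x/2)/8 and diffusion = f_x = 3*exp(-5*t + 3*x/2)/2. Substituting x = B_t:
  d(exp(3*B_t/2 - 5*t)) = (-31*exp(3*B_t/2 - 5*t)/8) dt + (3*exp(3*B_t/2 - 5*t)/2) dB_t.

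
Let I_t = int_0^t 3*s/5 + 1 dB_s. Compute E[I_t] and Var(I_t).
E[I_t] = 0; Var(I_t) = t*(3*t^2 + 15*t + 25)/25

The Itô integral of a deterministic integrand f(s) has mean 0 because each increment f(s) * (B_{s+ds} - B_s) has mean 0. By the Itô isometry:
  Var( int_0^t f(s) dB_s ) = E[ (int_0^t f(s) dB_s)^2 ] = int_0^t f(s)^2 ds.
Here f(s) = 3*s/5 + 1, so f(s)^2 = (3*s + 5)^2/25. Integrate:
  int_0^t ((3*s + 5)^2/25) ds = t*(3*t^2 + 15*t + 25)/25.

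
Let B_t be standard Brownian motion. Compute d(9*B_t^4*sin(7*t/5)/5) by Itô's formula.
d(9*B_t^4*sin(7*t/5)/5) = (9*B_t^2*(7*B_t^2*cos(7*t/5) + 30*sin(7*t/5))/25) dt + (36*B_t^3*sin(7*t/5)/5) dB_t

Itô's formula for f(t, x): d f(t, B_t) = (f_t + (1/2) f_xx) dt + f_x dB_t. Compute partials of f(t, x) = 9*x^4*sin(7*t/5)/5:
  f_t(t,x)  = 63*x^4*cos(7*t/5)/25
  f_x(t,x)  = 36*x^3*sin(7*t/5)/5
  f_xx(t,x) = 108*x^2*sin(7*t/5)/5
Assemble drift = f_t + (1/2) f_xx = 9*x^2*(7*x^2*cos(7*t/5) + 30*sin(7*t/5))/25 and diffusion = f_x = 36*x^3*sin(7*t/5)/5. Substituting x = B_t:
  d(9*B_t^4*sin(7*t/5)/5) = (9*B_t^2*(7*B_t^2*cos(7*t/5) + 30*sin(7*t/5))/25) dt + (36*B_t^3*sin(7*t/5)/5) dB_t.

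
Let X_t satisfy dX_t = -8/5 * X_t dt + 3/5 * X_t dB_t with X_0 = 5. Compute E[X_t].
E[X_t] = 5*exp(-8*t/5)

For GBM dX = mu X dt + sigma X dB with X_0 = x_0, apply Itô to Y = log X: dY = (mu - sigma^2/2) dt + sigma dB, so Y_t = log(x_0) + (mu - sigma^2/2) t + sigma B_t and hence X_t = x_0 * exp((mu - sigma^2/2) t + sigma B_t).
With mu = -8/5, sigma = 3/5, x_0 = 5, this gives:
  X_t = 5 * exp((-89/50) * t + (3/5) * B_t).
Since sigma*B_t ~ Normal(0, sigma^2 t), E[exp(sigma*B_t)] = exp(sigma^2 t / 2); so E[X_t] = x_0 * exp((mu - sigma^2/2) t) * exp(sigma^2 t / 2) = x_0 * exp(mu t) = 5*exp(-8*t/5).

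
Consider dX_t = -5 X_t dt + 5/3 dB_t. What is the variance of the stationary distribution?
lim Var(X_t) = 5/18

The OU SDE dX = -theta X dt + sigma dB admits the integrating factor exp(theta t): d(exp(theta t) X_t) = sigma exp(theta t) dB_t. Integrating from 0 to t gives X_t = x_0 * exp(-theta t) + sigma * int_0^t exp(-theta (t-s)) dB_s for any initial x_0. The Itô integral has variance (by the Itô isometry) sigma^2 * int_0^t exp(-2 theta (t - s)) ds = sigma^2 * (1 - exp(-2 theta t)) / (2 theta), independent of x_0.
With theta = 5, sigma = 5/3:
  Var(X_t) = (5/3)^2 * (1 - exp(-2*5 t)) / (2 * 5) = 5/18 - 5*exp(-10*t)/18.
As t -> infinity, exp(-2*5 t) -> 0, so the stationary variance is sigma^2 / (2 theta) = 5/18.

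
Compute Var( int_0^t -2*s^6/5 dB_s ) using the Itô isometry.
Var = 4*t^13/325

The Itô integral of a deterministic integrand f(s) has mean 0 because each increment f(s) * (B_{s+ds} - B_s) has mean 0. By the Itô isometry:
  Var( int_0^t f(s) dB_s ) = E[ (int_0^t f(s) dB_s)^2 ] = int_0^t f(s)^2 ds.
Here f(s) = -2*s^6/5, so f(s)^2 = 4*s^12/25. Integrate:
  int_0^t (4*s^12/25) ds = 4*t^13/325.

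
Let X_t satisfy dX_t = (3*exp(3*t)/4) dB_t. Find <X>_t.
<X>_t = 3*exp(6*t)/32 - 3/32

For an Itô process dX_t = a(t) dt + b(t) dB_t, the quadratic variation is <X>_t = int_0^t b(s)^2 ds (the drift term does not contribute). Here b(s) = 3*exp(3*s)/4, so
  b(s)^2 = 9*exp(6*s)/16.
Integrating from 0 to t:
  <X>_t = int_0^t (9*exp(6*s)/16) ds = 3*exp(6*t)/32 - 3/32.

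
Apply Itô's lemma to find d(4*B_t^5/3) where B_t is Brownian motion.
d(4*B_t^5/3) = (40*B_t^3/3) dt + (20*B_t^4/3) dB_t

Itô's formula for f(B_t) gives d f(B_t) = f'(B_t) dB_t + (1/2) f''(B_t) dt. Compute derivatives of f(x) = 4*x^5/3:
  f'(x)  = 20*x^4/3
  f''(x) = 80*x^3/3
Substitute x = B_t and multiply the f'' term by 1/2:
  drift     = (1/2) * (80*x^3/3) evaluated at B_t = 40*B_t^3/3
  diffusion = (20*x^4/3) evaluated at B_t = 20*B_t^4/3
Therefore d(4*B_t^5/3) = (40*B_t^3/3) dt + (20*B_t^4/3) dB_t.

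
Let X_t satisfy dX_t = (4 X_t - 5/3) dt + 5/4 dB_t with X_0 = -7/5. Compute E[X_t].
E[X_t] = 5/12 - 109*exp(4*t)/60

Taking expectations and using E[dB_t] = 0, the mean m(t) = E[X_t] satisfies the ODE m'(t) = a m(t) + b with m(0) = x_0. With a = 4, b = -5/3, x_0 = -7/5, the solution is
  m(t) = x_0 * exp(a t) + (b/a) * (exp(a t) - 1)
       = (-7/5) * exp(4 t) + ((-5/3)/4) * (exp(4 t) - 1)
       = 5/12 - 109*exp(4*t)/60.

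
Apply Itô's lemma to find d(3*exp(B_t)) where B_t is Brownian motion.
d(3*exp(B_t)) = (3*exp(B_t)/2) dt + (3*exp(B_t)) dB_t

Itô's formula for f(B_t) gives d f(B_t) = f'(B_t) dB_t + (1/2) f''(B_t) dt. Compute derivatives of f(x) = 3*exp(x):
  f'(x)  = 3*exp(x)
  f''(x) = 3*exp(x)
Substitute x = B_t and multiply the f'' term by 1/2:
  drift     = (1/2) * (3*exp(x)) evaluated at B_t = 3*exp(B_t)/2
  diffusion = (3*exp(x)) evaluated at B_t = 3*exp(B_t)
Therefore d(3*exp(B_t)) = (3*exp(B_t)/2) dt + (3*exp(B_t)) dB_t.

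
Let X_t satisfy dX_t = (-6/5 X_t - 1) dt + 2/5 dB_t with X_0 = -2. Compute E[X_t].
E[X_t] = -5/6 - 7*exp(-6*t/5)/6

Taking expectations and using E[dB_t] = 0, the mean m(t) = E[X_t] satisfies the ODE m'(t) = a m(t) + b with m(0) = x_0. With a = -6/5, b = -1, x_0 = -2, the solution is
  m(t) = x_0 * exp(a t) + (b/a) * (exp(a t) - 1)
       = (-2) * exp((-6/5) t) + ((-1)/(-6/5)) * (exp((-6/5) t) - 1)
       = -5/6 - 7*exp(-6*t/5)/6.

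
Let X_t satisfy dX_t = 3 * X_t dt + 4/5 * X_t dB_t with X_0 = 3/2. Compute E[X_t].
E[X_t] = 3*exp(3*t)/2

For GBM dX = mu X dt + sigma X dB with X_0 = x_0, apply Itô to Y = log X: dY = (mu - sigma^2/2) dt + sigma dB, so Y_t = log(x_0) + (mu - sigma^2/2) t + sigma B_t and hence X_t = x_0 * exp((mu - sigma^2/2) t + sigma B_t).
With mu = 3, sigma = 4/5, x_0 = 3/2, this gives:
  X_t = 3/2 * exp((67/25) * t + (4/5) * B_t).
Since sigma*B_t ~ Normal(0, sigma^2 t), E[exp(sigma*B_t)] = exp(sigma^2 t / 2); so E[X_t] = x_0 * exp((mu - sigma^2/2) t) * exp(sigma^2 t / 2) = x_0 * exp(mu t) = 3*exp(3*t)/2.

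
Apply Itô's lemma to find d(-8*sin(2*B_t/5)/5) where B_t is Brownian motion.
d(-8*sin(2*B_t/5)/5) = (16*sin(2*B_t/5)/125) dt + (-16*cos(2*B_t/5)/25) dB_t

Itô's formula for f(B_t) gives d f(B_t) = f'(B_t) dB_t + (1/2) f''(B_t) dt. Compute derivatives of f(x) = -8*sin(2*x/5)/5:
  f'(x)  = -16*cos(2*x/5)/25
  f''(x) = 32*sin(2*x/5)/125
Substitute x = B_t and multiply the f'' term by 1/2:
  drift     = (1/2) * (32*sin(2*x/5)/125) evaluated at B_t = 16*sin(2*B_t/5)/125
  diffusion = (-16*cos(2*x/5)/25) evaluated at B_t = -16*cos(2*B_t/5)/25
Therefore d(-8*sin(2*B_t/5)/5) = (16*sin(2*B_t/5)/125) dt + (-16*cos(2*B_t/5)/25) dB_t.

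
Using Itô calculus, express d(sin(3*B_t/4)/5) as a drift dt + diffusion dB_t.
d(sin(3*B_t/4)/5) = (-9*sin(3*B_t/4)/160) dt + (3*cos(3*B_t/4)/20) dB_t

Itô's formula for f(B_t) gives d f(B_t) = f'(B_t) dB_t + (1/2) f''(B_t) dt. Compute derivatives of f(x) = sin(3*x/4)/5:
  f'(x)  = 3*cos(3*x/4)/20
  f''(x) = -9*sin(3*x/4)/80
Substitute x = B_t and multiply the f'' term by 1/2:
  drift     = (1/2) * (-9*sin(3*x/4)/80) evaluated at B_t = -9*sin(3*B_t/4)/160
  diffusion = (3*cos(3*x/4)/20) evaluated at B_t = 3*cos(3*B_t/4)/20
Therefore d(sin(3*B_t/4)/5) = (-9*sin(3*B_t/4)/160) dt + (3*cos(3*B_t/4)/20) dB_t.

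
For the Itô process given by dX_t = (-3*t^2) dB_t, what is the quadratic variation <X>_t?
<X>_t = 9*t^5/5

For an Itô process dX_t = a(t) dt + b(t) dB_t, the quadratic variation is <X>_t = int_0^t b(s)^2 ds (the drift term does not contribute). Here b(s) = -3*s^2, so
  b(s)^2 = 9*s^4.
Integrating from 0 to t:
  <X>_t = int_0^t (9*s^4) ds = 9*t^5/5.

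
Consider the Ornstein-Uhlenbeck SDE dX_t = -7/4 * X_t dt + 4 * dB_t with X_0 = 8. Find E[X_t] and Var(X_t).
E[X_t] = 8*exp(-7*t/4); Var(X_t) = 32/7 - 32*exp(-7*t/2)/7

The OU SDE dX = -theta X dt + sigma dB admits the integrating factor exp(theta t): d(exp(theta t) X_t) = sigma exp(theta t) dB_t. Integrating from 0 to t:
  X_t = x_0 * exp(-theta t) + sigma * int_0^t exp(-theta (t-s)) dB_s.
The Itô integral has mean 0 and (by the Itô isometry) variance sigma^2 * int_0^t exp(-2 theta (t - s)) ds = sigma^2 * (1 - exp(-2 theta t)) / (2 theta).
With theta = 7/4, sigma = 4, x_0 = 8:
  E[X_t] = 8 * exp(-7/4 t) = 8*exp(-7*t/4)
  Var(X_t) = (4)^2 * (1 - exp(-2*7/4 t)) / (2 * 7/4) = 32/7 - 32*exp(-7*t/2)/7.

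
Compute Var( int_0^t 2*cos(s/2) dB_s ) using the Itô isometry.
Var = 2*t + 2*sin(t)

The Itô integral of a deterministic integrand f(s) has mean 0 because each increment f(s) * (B_{s+ds} - B_s) has mean 0. By the Itô isometry:
  Var( int_0^t f(s) dB_s ) = E[ (int_0^t f(s) dB_s)^2 ] = int_0^t f(s)^2 ds.
Here f(s) = 2*cos(s/2), so f(s)^2 = 4*cos(s/2)^2. Integrate:
  int_0^t (4*cos(s/2)^2) ds = 2*t + 2*sin(t).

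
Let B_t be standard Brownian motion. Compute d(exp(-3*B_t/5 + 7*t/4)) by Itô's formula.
d(exp(-3*B_t/5 + 7*t/4)) = (193*exp(-3*B_t/5 + 7*t/4)/100) dt + (-3*exp(-3*B_t/5 + 7*t/4)/5) dB_t

Itô's formula for f(t, x): d f(t, B_t) = (f_t + (1/2) f_xx) dt + f_x dB_t. Compute partials of f(t, x) = exp(7*t/4 - 3*x/5):
  f_t(t,x)  = 7*exp(7*t/4 - 3*x/5)/4
  f_x(t,x)  = -3*exp(7*t/4 - 3*x/5)/5
  f_xx(t,x) = 9*exp(7*t/4 - 3*x/5)/25
Assemble drift = f_t + (1/2) f_xx = 193*exp(7*t/4 - 3*x/5)/100 and diffusion = f_x = -3*exp(7*t/4 - 3*x/5)/5. Substituting x = B_t:
  d(exp(-3*B_t/5 + 7*t/4)) = (193*exp(-3*B_t/5 + 7*t/4)/100) dt + (-3*exp(-3*B_t/5 + 7*t/4)/5) dB_t.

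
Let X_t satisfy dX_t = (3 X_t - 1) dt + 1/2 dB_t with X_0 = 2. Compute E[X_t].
E[X_t] = 5*exp(3*t)/3 + 1/3

Taking expectations and using E[dB_t] = 0, the mean m(t) = E[X_t] satisfies the ODE m'(t) = a m(t) + b with m(0) = x_0. With a = 3, b = -1, x_0 = 2, the solution is
  m(t) = x_0 * exp(a t) + (b/a) * (exp(a t) - 1)
       = 2 * exp(3 t) + ((-1)/3) * (exp(3 t) - 1)
       = 5*exp(3*t)/3 + 1/3.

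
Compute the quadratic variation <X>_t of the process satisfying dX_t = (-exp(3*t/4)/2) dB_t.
<X>_t = exp(3*t/2)/6 - 1/6

For an Itô process dX_t = a(t) dt + b(t) dB_t, the quadratic variation is <X>_t = int_0^t b(s)^2 ds (the drift term does not contribute). Here b(s) = -exp(3*s/4)/2, so
  b(s)^2 = exp(3*s/2)/4.
Integrating from 0 to t:
  <X>_t = int_0^t (exp(3*s/2)/4) ds = exp(3*t/2)/6 - 1/6.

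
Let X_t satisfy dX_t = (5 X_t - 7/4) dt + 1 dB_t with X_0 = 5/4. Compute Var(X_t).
Var(X_t) = exp(10*t)/10 - 1/10

The variance V(t) = Var(X_t) satisfies V'(t) = 2 a V(t) + c^2 with V(0) = 0 (drift coefficient is linear in X, diffusion is constant). With a = 5, c = 1, the solution is
  V(t) = (c^2 / (2 a)) * (exp(2 a t) - 1)
       = (1^2 / (2*5)) * (exp(10 t) - 1)
       = exp(10*t)/10 - 1/10.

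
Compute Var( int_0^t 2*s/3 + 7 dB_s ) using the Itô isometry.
Var = t*(4*t^2 + 126*t + 1323)/27

The Itô integral of a deterministic integrand f(s) has mean 0 because each increment f(s) * (B_{s+ds} - B_s) has mean 0. By the Itô isometry:
  Var( int_0^t f(s) dB_s ) = E[ (int_0^t f(s) dB_s)^2 ] = int_0^t f(s)^2 ds.
Here f(s) = 2*s/3 + 7, so f(s)^2 = (2*s + 21)^2/9. Integrate:
  int_0^t ((2*s + 21)^2/9) ds = t*(4*t^2 + 126*t + 1323)/27.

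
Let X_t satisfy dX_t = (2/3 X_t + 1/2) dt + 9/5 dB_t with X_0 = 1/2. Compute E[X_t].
E[X_t] = 5*exp(2*t/3)/4 - 3/4

Taking expectations and using E[dB_t] = 0, the mean m(t) = E[X_t] satisfies the ODE m'(t) = a m(t) + b with m(0) = x_0. With a = 2/3, b = 1/2, x_0 = 1/2, the solution is
  m(t) = x_0 * exp(a t) + (b/a) * (exp(a t) - 1)
       = (1/2) * exp((2/3) t) + ((1/2)/(2/3)) * (exp((2/3) t) - 1)
       = 5*exp(2*t/3)/4 - 3/4.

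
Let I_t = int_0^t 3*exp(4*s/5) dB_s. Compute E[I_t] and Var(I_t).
E[I_t] = 0; Var(I_t) = 45*exp(8*t/5)/8 - 45/8

The Itô integral of a deterministic integrand f(s) has mean 0 because each increment f(s) * (B_{s+ds} - B_s) has mean 0. By the Itô isometry:
  Var( int_0^t f(s) dB_s ) = E[ (int_0^t f(s) dB_s)^2 ] = int_0^t f(s)^2 ds.
Here f(s) = 3*exp(4*s/5), so f(s)^2 = 9*exp(8*s/5). Integrate:
  int_0^t (9*exp(8*s/5)) ds = 45*exp(8*t/5)/8 - 45/8.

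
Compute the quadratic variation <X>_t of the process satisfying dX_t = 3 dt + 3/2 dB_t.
<X>_t = 9*t/4

For an Itô process dX_t = a(t) dt + b(t) dB_t, the quadratic variation is <X>_t = int_0^t b(s)^2 ds (the drift term does not contribute). Here b(s) = 3/2, so
  b(s)^2 = 9/4.
Integrating from 0 to t:
  <X>_t = int_0^t (9/4) ds = 9*t/4.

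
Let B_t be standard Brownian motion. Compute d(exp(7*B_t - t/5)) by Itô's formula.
d(exp(7*B_t - t/5)) = (243*exp(7*B_t - t/5)/10) dt + (7*exp(7*B_t - t/5)) dB_t

Itô's formula for f(t, x): d f(t, B_t) = (f_t + (1/2) f_xx) dt + f_x dB_t. Compute partials of f(t, x) = exp(-t/5 + 7*x):
  f_t(t,x)  = -exp(-t/5 + 7*x)/5
  f_x(t,x)  = 7*exp(-t/5 + 7*x)
  f_xx(t,x) = 49*exp(-t/5 + 7*x)
Assemble drift = f_t + (1/2) f_xx = 243*exp(-t/5 + 7*x)/10 and diffusion = f_x = 7*exp(-t/5 + 7*x). Substituting x = B_t:
  d(exp(7*B_t - t/5)) = (243*exp(7*B_t - t/5)/10) dt + (7*exp(7*B_t - t/5)) dB_t.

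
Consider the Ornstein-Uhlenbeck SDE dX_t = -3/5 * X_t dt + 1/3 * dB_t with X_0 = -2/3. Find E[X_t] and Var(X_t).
E[X_t] = -2*exp(-3*t/5)/3; Var(X_t) = 5/54 - 5*exp(-6*t/5)/54

The OU SDE dX = -theta X dt + sigma dB admits the integrating factor exp(theta t): d(exp(theta t) X_t) = sigma exp(theta t) dB_t. Integrating from 0 to t:
  X_t = x_0 * exp(-theta t) + sigma * int_0^t exp(-theta (t-s)) dB_s.
The Itô integral has mean 0 and (by the Itô isometry) variance sigma^2 * int_0^t exp(-2 theta (t - s)) ds = sigma^2 * (1 - exp(-2 theta t)) / (2 theta).
With theta = 3/5, sigma = 1/3, x_0 = -2/3:
  E[X_t] = -2/3 * exp(-3/5 t) = -2*exp(-3*t/5)/3
  Var(X_t) = (1/3)^2 * (1 - exp(-2*3/5 t)) / (2 * 3/5) = 5/54 - 5*exp(-6*t/5)/54.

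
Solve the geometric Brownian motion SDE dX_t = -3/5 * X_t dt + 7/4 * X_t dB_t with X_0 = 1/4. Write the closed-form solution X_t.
X_t = 1/4 * exp((-341/160) * t + (7/4) * B_t)

For GBM dX = mu X dt + sigma X dB with X_0 = x_0, apply Itô to Y = log X: dY = (mu - sigma^2/2) dt + sigma dB, so Y_t = log(x_0) + (mu - sigma^2/2) t + sigma B_t and hence X_t = x_0 * exp((mu - sigma^2/2) t + sigma B_t).
With mu = -3/5, sigma = 7/4, x_0 = 1/4, this gives:
  X_t = 1/4 * exp((-341/160) * t + (7/4) * B_t).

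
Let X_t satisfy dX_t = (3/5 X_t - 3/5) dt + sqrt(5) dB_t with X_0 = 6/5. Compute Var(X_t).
Var(X_t) = 25*exp(6*t/5)/6 - 25/6

The variance V(t) = Var(X_t) satisfies V'(t) = 2 a V(t) + c^2 with V(0) = 0 (drift coefficient is linear in X, diffusion is constant). With a = 3/5, c = sqrt(5), the solution is
  V(t) = (c^2 / (2 a)) * (exp(2 a t) - 1)
       = (sqrt(5)^2 / (2*(3/5))) * (exp((6/5) t) - 1)
       = 25*exp(6*t/5)/6 - 25/6.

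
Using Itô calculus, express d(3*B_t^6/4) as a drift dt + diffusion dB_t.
d(3*B_t^6/4) = (45*B_t^4/4) dt + (9*B_t^5/2) dB_t

Itô's formula for f(B_t) gives d f(B_t) = f'(B_t) dB_t + (1/2) f''(B_t) dt. Compute derivatives of f(x) = 3*x^6/4:
  f'(x)  = 9*x^5/2
  f''(x) = 45*x^4/2
Substitute x = B_t and multiply the f'' term by 1/2:
  drift     = (1/2) * (45*x^4/2) evaluated at B_t = 45*B_t^4/4
  diffusion = (9*x^5/2) evaluated at B_t = 9*B_t^5/2
Therefore d(3*B_t^6/4) = (45*B_t^4/4) dt + (9*B_t^5/2) dB_t.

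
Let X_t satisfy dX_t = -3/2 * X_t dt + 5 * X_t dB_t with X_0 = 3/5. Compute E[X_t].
E[X_t] = 3*exp(-3*t/2)/5

For GBM dX = mu X dt + sigma X dB with X_0 = x_0, apply Itô to Y = log X: dY = (mu - sigma^2/2) dt + sigma dB, so Y_t = log(x_0) + (mu - sigma^2/2) t + sigma B_t and hence X_t = x_0 * exp((mu - sigma^2/2) t + sigma B_t).
With mu = -3/2, sigma = 5, x_0 = 3/5, this gives:
  X_t = 3/5 * exp((-14) * t + (5) * B_t).
Since sigma*B_t ~ Normal(0, sigma^2 t), E[exp(sigma*B_t)] = exp(sigma^2 t / 2); so E[X_t] = x_0 * exp((mu - sigma^2/2) t) * exp(sigma^2 t / 2) = x_0 * exp(mu t) = 3*exp(-3*t/2)/5.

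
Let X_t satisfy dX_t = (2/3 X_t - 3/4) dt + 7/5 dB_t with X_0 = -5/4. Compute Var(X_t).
Var(X_t) = 147*exp(4*t/3)/100 - 147/100

The variance V(t) = Var(X_t) satisfies V'(t) = 2 a V(t) + c^2 with V(0) = 0 (drift coefficient is linear in X, diffusion is constant). With a = 2/3, c = 7/5, the solution is
  V(t) = (c^2 / (2 a)) * (exp(2 a t) - 1)
       = ((7/5)^2 / (2*(2/3))) * (exp((4/3) t) - 1)
       = 147*exp(4*t/3)/100 - 147/100.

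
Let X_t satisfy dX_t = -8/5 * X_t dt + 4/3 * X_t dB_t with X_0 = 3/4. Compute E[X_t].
E[X_t] = 3*exp(-8*t/5)/4

For GBM dX = mu X dt + sigma X dB with X_0 = x_0, apply Itô to Y = log X: dY = (mu - sigma^2/2) dt + sigma dB, so Y_t = log(x_0) + (mu - sigma^2/2) t + sigma B_t and hence X_t = x_0 * exp((mu - sigma^2/2) t + sigma B_t).
With mu = -8/5, sigma = 4/3, x_0 = 3/4, this gives:
  X_t = 3/4 * exp((-112/45) * t + (4/3) * B_t).
Since sigma*B_t ~ Normal(0, sigma^2 t), E[exp(sigma*B_t)] = exp(sigma^2 t / 2); so E[X_t] = x_0 * exp((mu - sigma^2/2) t) * exp(sigma^2 t / 2) = x_0 * exp(mu t) = 3*exp(-8*t/5)/4.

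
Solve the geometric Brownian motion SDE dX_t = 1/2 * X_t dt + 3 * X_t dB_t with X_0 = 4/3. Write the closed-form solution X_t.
X_t = 4/3 * exp((-4) * t + (3) * B_t)

For GBM dX = mu X dt + sigma X dB with X_0 = x_0, apply Itô to Y = log X: dY = (mu - sigma^2/2) dt + sigma dB, so Y_t = log(x_0) + (mu - sigma^2/2) t + sigma B_t and hence X_t = x_0 * exp((mu - sigma^2/2) t + sigma B_t).
With mu = 1/2, sigma = 3, x_0 = 4/3, this gives:
  X_t = 4/3 * exp((-4) * t + (3) * B_t).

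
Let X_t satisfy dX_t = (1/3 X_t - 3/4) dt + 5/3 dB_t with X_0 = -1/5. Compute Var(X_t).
Var(X_t) = 25*exp(2*t/3)/6 - 25/6

The variance V(t) = Var(X_t) satisfies V'(t) = 2 a V(t) + c^2 with V(0) = 0 (drift coefficient is linear in X, diffusion is constant). With a = 1/3, c = 5/3, the solution is
  V(t) = (c^2 / (2 a)) * (exp(2 a t) - 1)
       = ((5/3)^2 / (2*(1/3))) * (exp((2/3) t) - 1)
       = 25*exp(2*t/3)/6 - 25/6.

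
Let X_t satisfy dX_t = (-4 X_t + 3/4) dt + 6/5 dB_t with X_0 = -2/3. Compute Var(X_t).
Var(X_t) = 9/50 - 9*exp(-8*t)/50

The variance V(t) = Var(X_t) satisfies V'(t) = 2 a V(t) + c^2 with V(0) = 0 (drift coefficient is linear in X, diffusion is constant). With a = -4, c = 6/5, the solution is
  V(t) = (c^2 / (2 a)) * (exp(2 a t) - 1)
       = ((6/5)^2 / (2*(-4))) * (exp((-8) t) - 1)
       = 9/50 - 9*exp(-8*t)/50.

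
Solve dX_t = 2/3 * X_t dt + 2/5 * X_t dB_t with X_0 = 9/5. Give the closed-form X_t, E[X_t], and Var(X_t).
X_t = 9/5 * exp((44/75) t + (2/5) B_t); E[X_t] = 9*exp(2*t/3)/5; Var(X_t) = 81*(exp(4*t/25) - 1)*exp(4*t/3)/25

For GBM dX = mu X dt + sigma X dB with X_0 = x_0, apply Itô to Y = log X: dY = (mu - sigma^2/2) dt + sigma dB, so Y_t = log(x_0) + (mu - sigma^2/2) t + sigma B_t and hence X_t = x_0 * exp((mu - sigma^2/2) t + sigma B_t).
With mu = 2/3, sigma = 2/5, x_0 = 9/5, this gives:
  X_t = 9/5 * exp((44/75) * t + (2/5) * B_t).
Since sigma*B_t ~ Normal(0, sigma^2 t), E[exp(sigma*B_t)] = exp(sigma^2 t / 2); so E[X_t] = x_0 * exp((mu - sigma^2/2) t) * exp(sigma^2 t / 2) = x_0 * exp(mu t) = 9*exp(2*t/3)/5.
Var(X_t) = E[X_t^2] - (E[X_t])^2 = x_0^2 * exp(2 mu t) * (exp(sigma^2 t) - 1) = 81*(exp(4*t/25) - 1)*exp(4*t/3)/25.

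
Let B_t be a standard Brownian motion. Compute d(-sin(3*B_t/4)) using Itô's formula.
d(-sin(3*B_t/4)) = (9*sin(3*B_t/4)/32) dt + (-3*cos(3*B_t/4)/4) dB_t

Itô's formula for f(B_t) gives d f(B_t) = f'(B_t) dB_t + (1/2) f''(B_t) dt. Compute derivatives of f(x) = -sin(3*x/4):
  f'(x)  = -3*cos(3*x/4)/4
  f''(x) = 9*sin(3*x/4)/16
Substitute x = B_t and multiply the f'' term by 1/2:
  drift     = (1/2) * (9*sin(3*x/4)/16) evaluated at B_t = 9*sin(3*B_t/4)/32
  diffusion = (-3*cos(3*x/4)/4) evaluated at B_t = -3*cos(3*B_t/4)/4
Therefore d(-sin(3*B_t/4)) = (9*sin(3*B_t/4)/32) dt + (-3*cos(3*B_t/4)/4) dB_t.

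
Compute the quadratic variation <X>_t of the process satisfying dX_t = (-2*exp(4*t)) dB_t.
<X>_t = exp(8*t)/2 - 1/2

For an Itô process dX_t = a(t) dt + b(t) dB_t, the quadratic variation is <X>_t = int_0^t b(s)^2 ds (the drift term does not contribute). Here b(s) = -2*exp(4*s), so
  b(s)^2 = 4*exp(8*s).
Integrating from 0 to t:
  <X>_t = int_0^t (4*exp(8*s)) ds = exp(8*t)/2 - 1/2.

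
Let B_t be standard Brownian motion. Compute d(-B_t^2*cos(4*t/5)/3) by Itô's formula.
d(-B_t^2*cos(4*t/5)/3) = (4*B_t^2*sin(4*t/5)/15 - cos(4*t/5)/3) dt + (-2*B_t*cos(4*t/5)/3) dB_t

Itô's formula for f(t, x): d f(t, B_t) = (f_t + (1/2) f_xx) dt + f_x dB_t. Compute partials of f(t, x) = -x^2*cos(4*t/5)/3:
  f_t(t,x)  = 4*x^2*sin(4*t/5)/15
  f_x(t,x)  = -2*x*cos(4*t/5)/3
  f_xx(t,x) = -2*cos(4*t/5)/3
Assemble drift = f_t + (1/2) f_xx = 4*x^2*sin(4*t/5)/15 - cos(4*t/5)/3 and diffusion = f_x = -2*x*cos(4*t/5)/3. Substituting x = B_t:
  d(-B_t^2*cos(4*t/5)/3) = (4*B_t^2*sin(4*t/5)/15 - cos(4*t/5)/3) dt + (-2*B_t*cos(4*t/5)/3) dB_t.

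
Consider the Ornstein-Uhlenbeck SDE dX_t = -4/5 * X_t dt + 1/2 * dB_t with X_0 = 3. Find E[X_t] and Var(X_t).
E[X_t] = 3*exp(-4*t/5); Var(X_t) = 5/32 - 5*exp(-8*t/5)/32

The OU SDE dX = -theta X dt + sigma dB admits the integrating factor exp(theta t): d(exp(theta t) X_t) = sigma exp(theta t) dB_t. Integrating from 0 to t:
  X_t = x_0 * exp(-theta t) + sigma * int_0^t exp(-theta (t-s)) dB_s.
The Itô integral has mean 0 and (by the Itô isometry) variance sigma^2 * int_0^t exp(-2 theta (t - s)) ds = sigma^2 * (1 - exp(-2 theta t)) / (2 theta).
With theta = 4/5, sigma = 1/2, x_0 = 3:
  E[X_t] = 3 * exp(-4/5 t) = 3*exp(-4*t/5)
  Var(X_t) = (1/2)^2 * (1 - exp(-2*4/5 t)) / (2 * 4/5) = 5/32 - 5*exp(-8*t/5)/32.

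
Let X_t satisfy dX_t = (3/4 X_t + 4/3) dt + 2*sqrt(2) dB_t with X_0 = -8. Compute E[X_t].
E[X_t] = -56*exp(3*t/4)/9 - 16/9

Taking expectations and using E[dB_t] = 0, the mean m(t) = E[X_t] satisfies the ODE m'(t) = a m(t) + b with m(0) = x_0. With a = 3/4, b = 4/3, x_0 = -8, the solution is
  m(t) = x_0 * exp(a t) + (b/a) * (exp(a t) - 1)
       = (-8) * exp((3/4) t) + ((4/3)/(3/4)) * (exp((3/4) t) - 1)
       = -56*exp(3*t/4)/9 - 16/9.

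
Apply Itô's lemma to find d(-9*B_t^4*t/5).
d(-9*B_t^4*t/5) = (9*B_t^2*(-B_t^2 - 6*t)/5) dt + (-36*B_t^3*t/5) dB_t

Itô's formula for f(t, x): d f(t, B_t) = (f_t + (1/2) f_xx) dt + f_x dB_t. Compute partials of f(t, x) = -9*t*x^4/5:
  f_t(t,x)  = -9*x^4/5
  f_x(t,x)  = -36*t*x^3/5
  f_xx(t,x) = -108*t*x^2/5
Assemble drift = f_t + (1/2) f_xx = 9*x^2*(-6*t - x^2)/5 and diffusion = f_x = -36*t*x^3/5. Substituting x = B_t:
  d(-9*B_t^4*t/5) = (9*B_t^2*(-B_t^2 - 6*t)/5) dt + (-36*B_t^3*t/5) dB_t.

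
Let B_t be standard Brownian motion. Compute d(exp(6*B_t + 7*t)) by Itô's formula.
d(exp(6*B_t + 7*t)) = (25*exp(6*B_t + 7*t)) dt + (6*exp(6*B_t + 7*t)) dB_t

Itô's formula for f(t, x): d f(t, B_t) = (f_t + (1/2) f_xx) dt + f_x dB_t. Compute partials of f(t, x) = exp(7*t + 6*x):
  f_t(t,x)  = 7*exp(7*t + 6*x)
  f_x(t,x)  = 6*exp(7*t + 6*x)
  f_xx(t,x) = 36*exp(7*t + 6*x)
Assemble drift = f_t + (1/2) f_xx = 25*exp(7*t + 6*x) and diffusion = f_x = 6*exp(7*t + 6*x). Substituting x = B_t:
  d(exp(6*B_t + 7*t)) = (25*exp(6*B_t + 7*t)) dt + (6*exp(6*B_t + 7*t)) dB_t.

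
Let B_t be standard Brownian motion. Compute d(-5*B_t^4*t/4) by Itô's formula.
d(-5*B_t^4*t/4) = (5*B_t^2*(-B_t^2 - 6*t)/4) dt + (-5*B_t^3*t) dB_t

Itô's formula for f(t, x): d f(t, B_t) = (f_t + (1/2) f_xx) dt + f_x dB_t. Compute partials of f(t, x) = -5*t*x^4/4:
  f_t(t,x)  = -5*x^4/4
  f_x(t,x)  = -5*t*x^3
  f_xx(t,x) = -15*t*x^2
Assemble drift = f_t + (1/2) f_xx = 5*x^2*(-6*t - x^2)/4 and diffusion = f_x = -5*t*x^3. Substituting x = B_t:
  d(-5*B_t^4*t/4) = (5*B_t^2*(-B_t^2 - 6*t)/4) dt + (-5*B_t^3*t) dB_t.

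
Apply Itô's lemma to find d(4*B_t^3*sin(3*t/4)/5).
d(4*B_t^3*sin(3*t/4)/5) = (3*B_t*(B_t^2*cos(3*t/4) + 4*sin(3*t/4))/5) dt + (12*B_t^2*sin(3*t/4)/5) dB_t

Itô's formula for f(t, x): d f(t, B_t) = (f_t + (1/2) f_xx) dt + f_x dB_t. Compute partials of f(t, x) = 4*x^3*sin(3*t/4)/5:
  f_t(t,x)  = 3*x^3*cos(3*t/4)/5
  f_x(t,x)  = 12*x^2*sin(3*t/4)/5
  f_xx(t,x) = 24*x*sin(3*t/4)/5
Assemble drift = f_t + (1/2) f_xx = 3*x*(x^2*cos(3*t/4) + 4*sin(3*t/4))/5 and diffusion = f_x = 12*x^2*sin(3*t/4)/5. Substituting x = B_t:
  d(4*B_t^3*sin(3*t/4)/5) = (3*B_t*(B_t^2*cos(3*t/4) + 4*sin(3*t/4))/5) dt + (12*B_t^2*sin(3*t/4)/5) dB_t.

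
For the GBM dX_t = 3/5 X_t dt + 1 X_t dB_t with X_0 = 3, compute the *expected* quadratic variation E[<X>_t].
E[<X>_t] = 45*exp(11*t/5)/11 - 45/11

<X>_t = int_0^t (1 * X_s)^2 ds. Taking expectation inside the integral: E[<X>_t] = 1^2 * int_0^t E[X_s^2] ds. For GBM, E[X_s^2] = x_0^2 * exp((2 mu + sigma^2) s). Integrating:
  E[<X>_t] = 1^2 * 3^2 * (exp((2*(3/5) + 1^2) t) - 1) / (2*(3/5) + 1^2)
           = 1^2 * 3^2 * (exp((11/5) t) - 1) / (11/5) = 45*exp(11*t/5)/11 - 45/11.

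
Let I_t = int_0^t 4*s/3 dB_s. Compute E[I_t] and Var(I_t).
E[I_t] = 0; Var(I_t) = 16*t^3/27

The Itô integral of a deterministic integrand f(s) has mean 0 because each increment f(s) * (B_{s+ds} - B_s) has mean 0. By the Itô isometry:
  Var( int_0^t f(s) dB_s ) = E[ (int_0^t f(s) dB_s)^2 ] = int_0^t f(s)^2 ds.
Here f(s) = 4*s/3, so f(s)^2 = 16*s^2/9. Integrate:
  int_0^t (16*s^2/9) ds = 16*t^3/27.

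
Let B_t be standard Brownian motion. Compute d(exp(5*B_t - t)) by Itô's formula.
d(exp(5*B_t - t)) = (23*exp(5*B_t - t)/2) dt + (5*exp(5*B_t - t)) dB_t

Itô's formula for f(t, x): d f(t, B_t) = (f_t + (1/2) f_xx) dt + f_x dB_t. Compute partials of f(t, x) = exp(-t + 5*x):
  f_t(t,x)  = -exp(-t + 5*x)
  f_x(t,x)  = 5*exp(-t + 5*x)
  f_xx(t,x) = 25*exp(-t + 5*x)
Assemble drift = f_t + (1/2) f_xx = 23*exp(-t + 5*x)/2 and diffusion = f_x = 5*exp(-t + 5*x). Substituting x = B_t:
  d(exp(5*B_t - t)) = (23*exp(5*B_t - t)/2) dt + (5*exp(5*B_t - t)) dB_t.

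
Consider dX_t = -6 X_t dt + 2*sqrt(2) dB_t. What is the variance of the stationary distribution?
lim Var(X_t) = 2/3

The OU SDE dX = -theta X dt + sigma dB admits the integrating factor exp(theta t): d(exp(theta t) X_t) = sigma exp(theta t) dB_t. Integrating from 0 to t gives X_t = x_0 * exp(-theta t) + sigma * int_0^t exp(-theta (t-s)) dB_s for any initial x_0. The Itô integral has variance (by the Itô isometry) sigma^2 * int_0^t exp(-2 theta (t - s)) ds = sigma^2 * (1 - exp(-2 theta t)) / (2 theta), independent of x_0.
With theta = 6, sigma = 2*sqrt(2):
  Var(X_t) = (2*sqrt(2))^2 * (1 - exp(-2*6 t)) / (2 * 6) = 2/3 - 2*exp(-12*t)/3.
As t -> infinity, exp(-2*6 t) -> 0, so the stationary variance is sigma^2 / (2 theta) = 2/3.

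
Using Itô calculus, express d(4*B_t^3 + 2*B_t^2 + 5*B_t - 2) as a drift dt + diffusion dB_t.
d(4*B_t^3 + 2*B_t^2 + 5*B_t - 2) = (12*B_t + 2) dt + (12*B_t^2 + 4*B_t + 5) dB_t

Itô's formula for f(B_t) gives d f(B_t) = f'(B_t) dB_t + (1/2) f''(B_t) dt. Compute derivatives of f(x) = 4*x^3 + 2*x^2 + 5*x - 2:
  f'(x)  = 12*x^2 + 4*x + 5
  f''(x) = 24*x + 4
Substitute x = B_t and multiply the f'' term by 1/2:
  drift     = (1/2) * (24*x + 4) evaluated at B_t = 12*B_t + 2
  diffusion = (12*x^2 + 4*x + 5) evaluated at B_t = 12*B_t^2 + 4*B_t + 5
Therefore d(4*B_t^3 + 2*B_t^2 + 5*B_t - 2) = (12*B_t + 2) dt + (12*B_t^2 + 4*B_t + 5) dB_t.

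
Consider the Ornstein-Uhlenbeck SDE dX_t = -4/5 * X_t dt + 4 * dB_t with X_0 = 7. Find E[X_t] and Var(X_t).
E[X_t] = 7*exp(-4*t/5); Var(X_t) = 10 - 10*exp(-8*t/5)

The OU SDE dX = -theta X dt + sigma dB admits the integrating factor exp(theta t): d(exp(theta t) X_t) = sigma exp(theta t) dB_t. Integrating from 0 to t:
  X_t = x_0 * exp(-theta t) + sigma * int_0^t exp(-theta (t-s)) dB_s.
The Itô integral has mean 0 and (by the Itô isometry) variance sigma^2 * int_0^t exp(-2 theta (t - s)) ds = sigma^2 * (1 - exp(-2 theta t)) / (2 theta).
With theta = 4/5, sigma = 4, x_0 = 7:
  E[X_t] = 7 * exp(-4/5 t) = 7*exp(-4*t/5)
  Var(X_t) = (4)^2 * (1 - exp(-2*4/5 t)) / (2 * 4/5) = 10 - 10*exp(-8*t/5).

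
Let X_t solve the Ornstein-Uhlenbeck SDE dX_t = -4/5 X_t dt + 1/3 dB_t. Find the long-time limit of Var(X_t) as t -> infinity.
lim Var(X_t) = 5/72

The OU SDE dX = -theta X dt + sigma dB admits the integrating factor exp(theta t): d(exp(theta t) X_t) = sigma exp(theta t) dB_t. Integrating from 0 to t gives X_t = x_0 * exp(-theta t) + sigma * int_0^t exp(-theta (t-s)) dB_s for any initial x_0. The Itô integral has variance (by the Itô isometry) sigma^2 * int_0^t exp(-2 theta (t - s)) ds = sigma^2 * (1 - exp(-2 theta t)) / (2 theta), independent of x_0.
With theta = 4/5, sigma = 1/3:
  Var(X_t) = (1/3)^2 * (1 - exp(-2*4/5 t)) / (2 * 4/5) = 5/72 - 5*exp(-8*t/5)/72.
As t -> infinity, exp(-2*4/5 t) -> 0, so the stationary variance is sigma^2 / (2 theta) = 5/72.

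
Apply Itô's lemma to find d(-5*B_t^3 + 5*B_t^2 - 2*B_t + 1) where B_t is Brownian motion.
d(-5*B_t^3 + 5*B_t^2 - 2*B_t + 1) = (5 - 15*B_t) dt + (-15*B_t^2 + 10*B_t - 2) dB_t

Itô's formula for f(B_t) gives d f(B_t) = f'(B_t) dB_t + (1/2) f''(B_t) dt. Compute derivatives of f(x) = -5*x^3 + 5*x^2 - 2*x + 1:
  f'(x)  = -15*x^2 + 10*x - 2
  f''(x) = 10 - 30*x
Substitute x = B_t and multiply the f'' term by 1/2:
  drift     = (1/2) * (10 - 30*x) evaluated at B_t = 5 - 15*B_t
  diffusion = (-15*x^2 + 10*x - 2) evaluated at B_t = -15*B_t^2 + 10*B_t - 2
Therefore d(-5*B_t^3 + 5*B_t^2 - 2*B_t + 1) = (5 - 15*B_t) dt + (-15*B_t^2 + 10*B_t - 2) dB_t.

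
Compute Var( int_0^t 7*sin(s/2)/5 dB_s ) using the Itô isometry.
Var = 49*t/50 - 49*sin(t)/50

The Itô integral of a deterministic integrand f(s) has mean 0 because each increment f(s) * (B_{s+ds} - B_s) has mean 0. By the Itô isometry:
  Var( int_0^t f(s) dB_s ) = E[ (int_0^t f(s) dB_s)^2 ] = int_0^t f(s)^2 ds.
Here f(s) = 7*sin(s/2)/5, so f(s)^2 = 49*sin(s/2)^2/25. Integrate:
  int_0^t (49*sin(s/2)^2/25) ds = 49*t/50 - 49*sin(t)/50.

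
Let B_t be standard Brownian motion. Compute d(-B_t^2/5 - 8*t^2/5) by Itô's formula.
d(-B_t^2/5 - 8*t^2/5) = (-16*t/5 - 1/5) dt + (-2*B_t/5) dB_t

Itô's formula for f(t, x): d f(t, B_t) = (f_t + (1/2) f_xx) dt + f_x dB_t. Compute partials of f(t, x) = -8*t^2/5 - x^2/5:
  f_t(t,x)  = -16*t/5
  f_x(t,x)  = -2*x/5
  f_xx(t,x) = -2/5
Assemble drift = f_t + (1/2) f_xx = -16*t/5 - 1/5 and diffusion = f_x = -2*x/5. Substituting x = B_t:
  d(-B_t^2/5 - 8*t^2/5) = (-16*t/5 - 1/5) dt + (-2*B_t/5) dB_t.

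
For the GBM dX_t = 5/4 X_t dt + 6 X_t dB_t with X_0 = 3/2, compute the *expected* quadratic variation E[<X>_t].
E[<X>_t] = 162*exp(77*t/2)/77 - 162/77

<X>_t = int_0^t (6 * X_s)^2 ds. Taking expectation inside the integral: E[<X>_t] = 6^2 * int_0^t E[X_s^2] ds. For GBM, E[X_s^2] = x_0^2 * exp((2 mu + sigma^2) s). Integrating:
  E[<X>_t] = 6^2 * (3/2)^2 * (exp((2*(5/4) + 6^2) t) - 1) / (2*(5/4) + 6^2)
           = 6^2 * (3/2)^2 * (exp((77/2) t) - 1) / (77/2) = 162*exp(77*t/2)/77 - 162/77.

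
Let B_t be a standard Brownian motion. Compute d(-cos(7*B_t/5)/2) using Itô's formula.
d(-cos(7*B_t/5)/2) = (49*cos(7*B_t/5)/100) dt + (7*sin(7*B_t/5)/10) dB_t

Itô's formula for f(B_t) gives d f(B_t) = f'(B_t) dB_t + (1/2) f''(B_t) dt. Compute derivatives of f(x) = -cos(7*x/5)/2:
  f'(x)  = 7*sin(7*x/5)/10
  f''(x) = 49*cos(7*x/5)/50
Substitute x = B_t and multiply the f'' term by 1/2:
  drift     = (1/2) * (49*cos(7*x/5)/50) evaluated at B_t = 49*cos(7*B_t/5)/100
  diffusion = (7*sin(7*x/5)/10) evaluated at B_t = 7*sin(7*B_t/5)/10
Therefore d(-cos(7*B_t/5)/2) = (49*cos(7*B_t/5)/100) dt + (7*sin(7*B_t/5)/10) dB_t.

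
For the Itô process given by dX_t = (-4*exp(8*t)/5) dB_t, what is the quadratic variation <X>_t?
<X>_t = exp(16*t)/25 - 1/25

For an Itô process dX_t = a(t) dt + b(t) dB_t, the quadratic variation is <X>_t = int_0^t b(s)^2 ds (the drift term does not contribute). Here b(s) = -4*exp(8*s)/5, so
  b(s)^2 = 16*exp(16*s)/25.
Integrating from 0 to t:
  <X>_t = int_0^t (16*exp(16*s)/25) ds = exp(16*t)/25 - 1/25.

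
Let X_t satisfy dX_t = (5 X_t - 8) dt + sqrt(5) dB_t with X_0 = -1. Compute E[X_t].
E[X_t] = 8/5 - 13*exp(5*t)/5

Taking expectations and using E[dB_t] = 0, the mean m(t) = E[X_t] satisfies the ODE m'(t) = a m(t) + b with m(0) = x_0. With a = 5, b = -8, x_0 = -1, the solution is
  m(t) = x_0 * exp(a t) + (b/a) * (exp(a t) - 1)
       = (-1) * exp(5 t) + ((-8)/5) * (exp(5 t) - 1)
       = 8/5 - 13*exp(5*t)/5.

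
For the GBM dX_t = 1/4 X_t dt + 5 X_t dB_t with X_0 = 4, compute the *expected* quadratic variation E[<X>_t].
E[<X>_t] = 800*exp(51*t/2)/51 - 800/51

<X>_t = int_0^t (5 * X_s)^2 ds. Taking expectation inside the integral: E[<X>_t] = 5^2 * int_0^t E[X_s^2] ds. For GBM, E[X_s^2] = x_0^2 * exp((2 mu + sigma^2) s). Integrating:
  E[<X>_t] = 5^2 * 4^2 * (exp((2*(1/4) + 5^2) t) - 1) / (2*(1/4) + 5^2)
           = 5^2 * 4^2 * (exp((51/2) t) - 1) / (51/2) = 800*exp(51*t/2)/51 - 800/51.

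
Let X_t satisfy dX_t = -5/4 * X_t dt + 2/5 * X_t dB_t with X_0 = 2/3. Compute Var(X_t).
Var(X_t) = (4*exp(4*t/25) - 4)*exp(-5*t/2)/9

For GBM dX = mu X dt + sigma X dB with X_0 = x_0, apply Itô to Y = log X: dY = (mu - sigma^2/2) dt + sigma dB, so Y_t = log(x_0) + (mu - sigma^2/2) t + sigma B_t and hence X_t = x_0 * exp((mu - sigma^2/2) t + sigma B_t).
With mu = -5/4, sigma = 2/5, x_0 = 2/3, this gives:
  X_t = 2/3 * exp((-133/100) * t + (2/5) * B_t).
Since sigma*B_t ~ Normal(0, sigma^2 t), E[exp(sigma*B_t)] = exp(sigma^2 t / 2); so E[X_t] = x_0 * exp((mu - sigma^2/2) t) * exp(sigma^2 t / 2) = x_0 * exp(mu t) = 2*exp(-5*t/4)/3.
Var(X_t) = E[X_t^2] - (E[X_t])^2 = x_0^2 * exp(2 mu t) * (exp(sigma^2 t) - 1) = (4*exp(4*t/25) - 4)*exp(-5*t/2)/9.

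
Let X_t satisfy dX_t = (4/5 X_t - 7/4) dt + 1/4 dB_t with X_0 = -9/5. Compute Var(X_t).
Var(X_t) = 5*exp(8*t/5)/128 - 5/128

The variance V(t) = Var(X_t) satisfies V'(t) = 2 a V(t) + c^2 with V(0) = 0 (drift coefficient is linear in X, diffusion is constant). With a = 4/5, c = 1/4, the solution is
  V(t) = (c^2 / (2 a)) * (exp(2 a t) - 1)
       = ((1/4)^2 / (2*(4/5))) * (exp((8/5) t) - 1)
       = 5*exp(8*t/5)/128 - 5/128.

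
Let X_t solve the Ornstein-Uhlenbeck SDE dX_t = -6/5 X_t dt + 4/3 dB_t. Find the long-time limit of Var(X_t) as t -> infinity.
lim Var(X_t) = 20/27

The OU SDE dX = -theta X dt + sigma dB admits the integrating factor exp(theta t): d(exp(theta t) X_t) = sigma exp(theta t) dB_t. Integrating from 0 to t gives X_t = x_0 * exp(-theta t) + sigma * int_0^t exp(-theta (t-s)) dB_s for any initial x_0. The Itô integral has variance (by the Itô isometry) sigma^2 * int_0^t exp(-2 theta (t - s)) ds = sigma^2 * (1 - exp(-2 theta t)) / (2 theta), independent of x_0.
With theta = 6/5, sigma = 4/3:
  Var(X_t) = (4/3)^2 * (1 - exp(-2*6/5 t)) / (2 * 6/5) = 20/27 - 20*exp(-12*t/5)/27.
As t -> infinity, exp(-2*6/5 t) -> 0, so the stationary variance is sigma^2 / (2 theta) = 20/27.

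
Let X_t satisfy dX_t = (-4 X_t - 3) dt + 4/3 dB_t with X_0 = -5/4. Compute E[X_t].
E[X_t] = -3/4 - exp(-4*t)/2

Taking expectations and using E[dB_t] = 0, the mean m(t) = E[X_t] satisfies the ODE m'(t) = a m(t) + b with m(0) = x_0. With a = -4, b = -3, x_0 = -5/4, the solution is
  m(t) = x_0 * exp(a t) + (b/a) * (exp(a t) - 1)
       = (-5/4) * exp((-4) t) + ((-3)/(-4)) * (exp((-4) t) - 1)
       = -3/4 - exp(-4*t)/2.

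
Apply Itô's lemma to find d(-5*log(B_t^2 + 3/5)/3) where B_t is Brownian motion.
d(-5*log(B_t^2 + 3/5)/3) = (25*(5*B_t^2 - 3)/(3*(5*B_t^2 + 3)^2)) dt + (-50*B_t/(15*B_t^2 + 9)) dB_t

Itô's formula for f(B_t) gives d f(B_t) = f'(B_t) dB_t + (1/2) f''(B_t) dt. Compute derivatives of f(x) = -5*log(x^2 + 3/5)/3:
  f'(x)  = -50*x/(15*x^2 + 9)
  f''(x) = 50*(5*x^2 - 3)/(3*(5*x^2 + 3)^2)
Substitute x = B_t and multiply the f'' term by 1/2:
  drift     = (1/2) * (50*(5*x^2 - 3)/(3*(5*x^2 + 3)^2)) evaluated at B_t = 25*(5*B_t^2 - 3)/(3*(5*B_t^2 + 3)^2)
  diffusion = (-50*x/(15*x^2 + 9)) evaluated at B_t = -50*B_t/(15*B_t^2 + 9)
Therefore d(-5*log(B_t^2 + 3/5)/3) = (25*(5*B_t^2 - 3)/(3*(5*B_t^2 + 3)^2)) dt + (-50*B_t/(15*B_t^2 + 9)) dB_t.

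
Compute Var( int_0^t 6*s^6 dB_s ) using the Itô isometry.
Var = 36*t^13/13

The Itô integral of a deterministic integrand f(s) has mean 0 because each increment f(s) * (B_{s+ds} - B_s) has mean 0. By the Itô isometry:
  Var( int_0^t f(s) dB_s ) = E[ (int_0^t f(s) dB_s)^2 ] = int_0^t f(s)^2 ds.
Here f(s) = 6*s^6, so f(s)^2 = 36*s^12. Integrate:
  int_0^t (36*s^12) ds = 36*t^13/13.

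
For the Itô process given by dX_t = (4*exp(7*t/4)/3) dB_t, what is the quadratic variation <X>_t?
<X>_t = 32*exp(7*t/2)/63 - 32/63

For an Itô process dX_t = a(t) dt + b(t) dB_t, the quadratic variation is <X>_t = int_0^t b(s)^2 ds (the drift term does not contribute). Here b(s) = 4*exp(7*s/4)/3, so
  b(s)^2 = 16*exp(7*s/2)/9.
Integrating from 0 to t:
  <X>_t = int_0^t (16*exp(7*s/2)/9) ds = 32*exp(7*t/2)/63 - 32/63.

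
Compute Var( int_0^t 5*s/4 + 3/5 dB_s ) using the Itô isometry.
Var = t*(625*t^2 + 900*t + 432)/1200

The Itô integral of a deterministic integrand f(s) has mean 0 because each increment f(s) * (B_{s+ds} - B_s) has mean 0. By the Itô isometry:
  Var( int_0^t f(s) dB_s ) = E[ (int_0^t f(s) dB_s)^2 ] = int_0^t f(s)^2 ds.
Here f(s) = 5*s/4 + 3/5, so f(s)^2 = (25*s + 12)^2/400. Integrate:
  int_0^t ((25*s + 12)^2/400) ds = t*(625*t^2 + 900*t + 432)/1200.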